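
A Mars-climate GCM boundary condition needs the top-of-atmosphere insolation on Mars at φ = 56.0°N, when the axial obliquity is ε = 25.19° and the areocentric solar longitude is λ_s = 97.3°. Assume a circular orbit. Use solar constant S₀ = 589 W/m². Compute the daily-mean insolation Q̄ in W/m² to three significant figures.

Q̄ ≈ 222 W/m²

sin δ = sin 25.19° × sin 97.3° = 0.42217, so δ = +24.972°.
cos H₀ = −tan(+56.0°) tan(+24.972°) = -0.6904, H₀ = 2.3329 rad.
Bracket: H₀ sin φ sin δ + cos φ cos δ sin H₀ = 2.3329×0.82904×0.42217 + 0.55919×0.90652×0.72339 = 0.816505 + 0.366699 = 1.183204.
Q̄ = (S₀/π) × [bracket] = (589/π) × 1.183204 = 221.8 W/m².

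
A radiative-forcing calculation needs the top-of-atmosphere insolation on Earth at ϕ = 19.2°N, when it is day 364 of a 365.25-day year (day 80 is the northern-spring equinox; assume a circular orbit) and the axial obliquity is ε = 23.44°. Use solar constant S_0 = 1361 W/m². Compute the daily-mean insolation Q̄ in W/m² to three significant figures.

Solar longitude: L_s = 360° × (364 − 80)/365.25 = 279.918°.
sin δ = sin 23.44° × sin 279.918° = -0.39184, so δ = -23.069°.
cos h₀ = −tan(+19.2°) tan(-23.069°) = 0.1483, h₀ = 1.4219 rad.
Bracket: h₀ sin ϕ sin δ + cos ϕ cos δ sin h₀ = 1.4219×0.32887×-0.39184 + 0.94438×0.92003×0.98894 = -0.183232 + 0.859248 = 0.676016.
Q̄ = (S_0/π) × [bracket] = (1361/π) × 0.676016 = 292.9 W/m².

Q̄ ≈ 293 W/m²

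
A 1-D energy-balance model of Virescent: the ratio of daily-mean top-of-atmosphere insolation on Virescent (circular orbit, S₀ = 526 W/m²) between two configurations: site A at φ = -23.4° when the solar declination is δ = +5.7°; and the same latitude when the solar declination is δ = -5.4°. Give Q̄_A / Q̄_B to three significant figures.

— Configuration A (φ=-23.4°):
cos H₀ = −tan(-23.4°) tan(+5.700°) = 0.0432, H₀ = 1.5276 rad.
Bracket: H₀ sin φ sin δ + cos φ cos δ sin H₀ = 1.5276×-0.39715×0.09932 + 0.91775×0.99506×0.99907 = -0.060256 + 0.912367 = 0.852111.
Q̄ = (S₀/π) × [bracket] = (526/π) × 0.852111 = 142.67 W/m².
— Configuration B (φ=-23.4°):
cos H₀ = −tan(-23.4°) tan(-5.400°) = -0.0409, H₀ = 1.6117 rad.
Bracket: H₀ sin φ sin δ + cos φ cos δ sin H₀ = 1.6117×-0.39715×-0.09411 + 0.91775×0.99556×0.99916 = 0.060239 + 0.912908 = 0.973147.
Q̄ = (S₀/π) × [bracket] = (526/π) × 0.973147 = 162.93 W/m².
Ratio Q̄_A / Q̄_B = 142.67 / 162.93 = 0.8757.

Q̄_A / Q̄_B ≈ 0.876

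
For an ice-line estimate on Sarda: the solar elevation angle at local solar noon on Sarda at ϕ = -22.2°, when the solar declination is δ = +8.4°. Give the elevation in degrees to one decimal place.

At local noon the hour angle is zero, so the zenith angle equals |ϕ − δ| = |-22.2° − (+8.400°)| = 30.600°.
Elevation = 90° − 30.600° = 59.4°.

59.4°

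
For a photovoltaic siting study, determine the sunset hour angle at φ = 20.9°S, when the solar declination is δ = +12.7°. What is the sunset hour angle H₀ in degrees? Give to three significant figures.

H₀ = 85.1°

cos H₀ = −tan φ · tan δ = −tan(-20.9°) × tan(+12.700°) = 0.0861, so H₀ = 1.4846 rad = 85.06°.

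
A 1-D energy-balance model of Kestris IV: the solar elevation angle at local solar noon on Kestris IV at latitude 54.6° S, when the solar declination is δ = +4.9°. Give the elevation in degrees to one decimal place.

At local noon the hour angle is zero, so the zenith angle equals |φ − δ| = |-54.6° − (+4.900°)| = 59.500°.
Elevation = 90° − 59.500° = 30.5°.

30.5°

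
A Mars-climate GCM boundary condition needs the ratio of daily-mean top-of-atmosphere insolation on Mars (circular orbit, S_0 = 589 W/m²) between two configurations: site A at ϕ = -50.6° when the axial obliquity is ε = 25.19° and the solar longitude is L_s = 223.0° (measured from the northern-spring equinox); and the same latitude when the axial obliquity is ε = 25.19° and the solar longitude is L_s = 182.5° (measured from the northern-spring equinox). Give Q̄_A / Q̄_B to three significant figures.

— Configuration A (ϕ=-50.6°):
Solar declination: sin δ = sin ε · sin L_s = sin 25.19° × sin 223.0° = -0.29027, so δ = -16.874°.
cos h₀ = −tan(-50.6°) tan(-16.874°) = -0.3693, h₀ = 1.9490 rad.
Bracket: h₀ sin ϕ sin δ + cos ϕ cos δ sin h₀ = 1.9490×-0.77273×-0.29027 + 0.63473×0.95694×0.92932 = 0.437161 + 0.564468 = 1.001629.
Q̄ = (S_0/π) × [bracket] = (589/π) × 1.001629 = 187.79 W/m².
— Configuration B (ϕ=-50.6°):
Solar declination: sin δ = sin ε · sin L_s = sin 25.19° × sin 182.5° = -0.01857, so δ = -1.064°.
cos h₀ = −tan(-50.6°) tan(-1.064°) = -0.0226, h₀ = 1.5934 rad.
Bracket: h₀ sin ϕ sin δ + cos ϕ cos δ sin h₀ = 1.5934×-0.77273×-0.01857 + 0.63473×0.99983×0.99974 = 0.022865 + 0.634457 = 0.657322.
Q̄ = (S_0/π) × [bracket] = (589/π) × 0.657322 = 123.24 W/m².
Ratio Q̄_A / Q̄_B = 187.79 / 123.24 = 1.524.

Q̄_A / Q̄_B ≈ 1.52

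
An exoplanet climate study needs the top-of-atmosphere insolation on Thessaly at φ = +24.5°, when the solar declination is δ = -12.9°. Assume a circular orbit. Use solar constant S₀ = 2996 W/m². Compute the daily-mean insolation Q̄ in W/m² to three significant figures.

Q̄ ≈ 712 W/m²

cos H₀ = −tan(+24.5°) tan(-12.900°) = 0.1044, H₀ = 1.4662 rad.
Bracket: H₀ sin φ sin δ + cos φ cos δ sin H₀ = 1.4662×0.41469×-0.22325 + 0.90996×0.97476×0.99454 = -0.135740 + 0.882150 = 0.746410.
Q̄ = (S₀/π) × [bracket] = (2996/π) × 0.746410 = 711.8 W/m².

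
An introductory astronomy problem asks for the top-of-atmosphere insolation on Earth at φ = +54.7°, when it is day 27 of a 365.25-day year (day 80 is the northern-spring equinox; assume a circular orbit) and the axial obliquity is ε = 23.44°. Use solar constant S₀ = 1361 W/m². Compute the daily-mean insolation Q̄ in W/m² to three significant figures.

Q̄ ≈ 89.5 W/m²

Solar longitude: λ_s = 360° × (27 − 80)/365.25 = -52.238°, i.e. -52.238° + 360° = 307.762°.
sin δ = sin 23.44° × sin 307.762° = -0.31448, so δ = -18.329°.
cos H₀ = −tan(+54.7°) tan(-18.329°) = 0.4679, H₀ = 1.0839 rad.
Bracket: H₀ sin φ sin δ + cos φ cos δ sin H₀ = 1.0839×0.81614×-0.31448 + 0.57786×0.94927×0.88379 = -0.278193 + 0.484799 = 0.206606.
Q̄ = (S₀/π) × [bracket] = (1361/π) × 0.206606 = 89.51 W/m².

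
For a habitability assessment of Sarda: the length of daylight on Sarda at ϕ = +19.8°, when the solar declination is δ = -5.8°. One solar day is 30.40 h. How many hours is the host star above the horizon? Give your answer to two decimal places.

14.85 h

cos h₀ = −tan ϕ · tan δ = −tan(+19.8°) × tan(-5.800°) = 0.0366, so h₀ = 1.5342 rad = 87.90°.
Daylight = 2h₀/(2π) × 30.40 h = (1.5342/π) × 30.40 = 14.85 h.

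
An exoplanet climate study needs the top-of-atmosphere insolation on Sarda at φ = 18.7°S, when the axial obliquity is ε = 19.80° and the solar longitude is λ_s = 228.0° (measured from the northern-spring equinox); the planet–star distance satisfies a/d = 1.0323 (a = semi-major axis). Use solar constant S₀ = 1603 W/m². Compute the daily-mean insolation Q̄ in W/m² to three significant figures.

Q̄ ≈ 569 W/m²

Solar declination: sin δ = sin ε · sin λ_s = sin 19.80° × sin 228.0° = -0.25173, so δ = -14.580°.
cos H₀ = −tan(-18.7°) tan(-14.580°) = -0.0880, H₀ = 1.6590 rad.
Bracket: H₀ sin φ sin δ + cos φ cos δ sin H₀ = 1.6590×-0.32061×-0.25173 + 0.94721×0.96780×0.99612 = 0.133893 + 0.913153 = 1.047046.
Inverse-square distance factor (a/d)² = 1.0323² = 1.065643.
Q̄ = (S₀/π) × 1.065643 × [bracket] = (1603/π) × 1.065643 × 1.047046 = 569.3 W/m².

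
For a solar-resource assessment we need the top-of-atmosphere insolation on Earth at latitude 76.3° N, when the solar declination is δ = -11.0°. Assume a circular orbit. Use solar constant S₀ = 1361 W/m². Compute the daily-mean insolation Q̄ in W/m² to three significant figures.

Q̄ ≈ 8.75 W/m²

cos H₀ = −tan(+76.3°) tan(-11.000°) = 0.7974, H₀ = 0.6479 rad.
Bracket: H₀ sin φ sin δ + cos φ cos δ sin H₀ = 0.6479×0.97155×-0.19081 + 0.23684×0.98163×0.60348 = -0.120109 + 0.140303 = 0.020194.
Q̄ = (S₀/π) × [bracket] = (1361/π) × 0.020194 = 8.748 W/m².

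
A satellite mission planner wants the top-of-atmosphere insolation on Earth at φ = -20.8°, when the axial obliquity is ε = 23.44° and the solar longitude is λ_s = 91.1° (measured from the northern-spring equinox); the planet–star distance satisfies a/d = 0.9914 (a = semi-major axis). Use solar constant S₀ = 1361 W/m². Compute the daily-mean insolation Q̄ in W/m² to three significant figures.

Q̄ ≈ 276 W/m²

Solar declination: sin δ = sin ε · sin λ_s = sin 23.44° × sin 91.1° = 0.39772, so δ = +23.435°.
cos H₀ = −tan(-20.8°) tan(+23.435°) = 0.1647, H₀ = 1.4054 rad.
Bracket: H₀ sin φ sin δ + cos φ cos δ sin H₀ = 1.4054×-0.35511×0.39772 + 0.93483×0.91751×0.98635 = -0.198491 + 0.846008 = 0.647517.
Inverse-square distance factor (a/d)² = 0.9914² = 0.982874.
Q̄ = (S₀/π) × 0.982874 × [bracket] = (1361/π) × 0.982874 × 0.647517 = 275.7 W/m².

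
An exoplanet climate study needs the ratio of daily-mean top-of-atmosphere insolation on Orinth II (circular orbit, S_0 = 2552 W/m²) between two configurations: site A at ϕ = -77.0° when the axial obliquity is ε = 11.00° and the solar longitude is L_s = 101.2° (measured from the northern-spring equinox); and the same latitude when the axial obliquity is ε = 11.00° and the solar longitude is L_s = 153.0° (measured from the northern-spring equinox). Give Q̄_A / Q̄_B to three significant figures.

Q̄_A / Q̄_B ≈ 0.143

— Configuration A (ϕ=-77.0°):
Solar declination: sin δ = sin ε · sin L_s = sin 11.00° × sin 101.2° = 0.18718, so δ = +10.788°.
cos h₀ = −tan(-77.0°) tan(+10.788°) = 0.8253, h₀ = 0.6000 rad.
Bracket: h₀ sin ϕ sin δ + cos ϕ cos δ sin h₀ = 0.6000×-0.97437×0.18718 + 0.22495×0.98233×0.56465 = -0.109430 + 0.124774 = 0.015344.
Q̄ = (S_0/π) × [bracket] = (2552/π) × 0.015344 = 12.464 W/m².
— Configuration B (ϕ=-77.0°):
Solar declination: sin δ = sin ε · sin L_s = sin 11.00° × sin 153.0° = 0.08663, so δ = +4.970°.
cos h₀ = −tan(-77.0°) tan(+4.970°) = 0.3766, h₀ = 1.1846 rad.
Bracket: h₀ sin ϕ sin δ + cos ϕ cos δ sin h₀ = 1.1846×-0.97437×0.08663 + 0.22495×0.99624×0.92636 = -0.099992 + 0.207601 = 0.107609.
Q̄ = (S_0/π) × [bracket] = (2552/π) × 0.107609 = 87.414 W/m².
Ratio Q̄_A / Q̄_B = 12.464 / 87.414 = 0.1426.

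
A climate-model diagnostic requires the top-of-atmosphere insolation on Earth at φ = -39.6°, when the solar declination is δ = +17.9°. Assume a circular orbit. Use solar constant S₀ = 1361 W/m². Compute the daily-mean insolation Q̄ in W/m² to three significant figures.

Q̄ ≈ 196 W/m²

cos H₀ = −tan(-39.6°) tan(+17.900°) = 0.2672, H₀ = 1.3003 rad.
Bracket: H₀ sin φ sin δ + cos φ cos δ sin H₀ = 1.3003×-0.63742×0.30736 + 0.77051×0.95159×0.96364 = -0.254751 + 0.706550 = 0.451799.
Q̄ = (S₀/π) × [bracket] = (1361/π) × 0.451799 = 195.7 W/m².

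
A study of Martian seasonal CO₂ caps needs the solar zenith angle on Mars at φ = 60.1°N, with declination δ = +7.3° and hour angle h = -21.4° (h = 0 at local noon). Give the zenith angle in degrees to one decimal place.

cos θ_z = sin φ sin δ + cos φ cos δ cos h = 0.110152 + 0.460358 = 0.570510.
θ_z = arccos(0.570510) = 55.2°.

θ_z = 55.2°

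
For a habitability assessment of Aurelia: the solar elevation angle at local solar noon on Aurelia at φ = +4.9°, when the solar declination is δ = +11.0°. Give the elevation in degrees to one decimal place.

83.9°

At local noon the hour angle is zero, so the zenith angle equals |φ − δ| = |+4.9° − (+11.000°)| = 6.100°.
Elevation = 90° − 6.100° = 83.9°.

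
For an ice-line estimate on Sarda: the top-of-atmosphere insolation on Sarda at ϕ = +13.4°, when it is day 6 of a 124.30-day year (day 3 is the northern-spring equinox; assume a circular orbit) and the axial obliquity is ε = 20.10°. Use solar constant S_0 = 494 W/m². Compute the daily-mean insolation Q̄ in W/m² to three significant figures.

Q̄ ≈ 156 W/m²

Solar longitude: L_s = 360° × (6 − 3)/124.30 = 8.689°.
sin δ = sin 20.10° × sin 8.689° = 0.05191, so δ = +2.976°.
cos h₀ = −tan(+13.4°) tan(+2.976°) = -0.0124, h₀ = 1.5832 rad.
Bracket: h₀ sin ϕ sin δ + cos ϕ cos δ sin h₀ = 1.5832×0.23175×0.05191 + 0.97278×0.99865×0.99992 = 0.019046 + 0.971389 = 0.990435.
Q̄ = (S_0/π) × [bracket] = (494/π) × 0.990435 = 155.7 W/m².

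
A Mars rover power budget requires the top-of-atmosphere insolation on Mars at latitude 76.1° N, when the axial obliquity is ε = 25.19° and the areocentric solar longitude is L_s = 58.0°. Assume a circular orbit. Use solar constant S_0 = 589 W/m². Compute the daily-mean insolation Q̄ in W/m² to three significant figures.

Q̄ ≈ 206 W/m²

sin δ = sin 25.19° × sin 58.0° = 0.36095, so δ = +21.158°.
cos h₀ = −tan(+76.1°) tan(+21.158°) = -1.5640 ≤ −1 ⇒ polar day, h₀ = π.
Bracket: h₀ sin ϕ sin δ + cos ϕ cos δ sin h₀ = 3.1416×0.97072×0.36095 + 0.24023×0.93259×0.00000 = 1.100758 + 0.000000 = 1.100758.
Q̄ = (S_0/π) × [bracket] = (589/π) × 1.100758 = 206.4 W/m².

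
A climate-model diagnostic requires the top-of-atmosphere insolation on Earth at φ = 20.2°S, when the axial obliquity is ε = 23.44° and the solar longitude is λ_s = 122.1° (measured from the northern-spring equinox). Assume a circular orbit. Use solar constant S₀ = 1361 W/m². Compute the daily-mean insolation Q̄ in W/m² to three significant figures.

Q̄ ≈ 307 W/m²

Solar declination: sin δ = sin ε · sin λ_s = sin 23.44° × sin 122.1° = 0.33698, so δ = +19.693°.
cos H₀ = −tan(-20.2°) tan(+19.693°) = 0.1317, H₀ = 1.4387 rad.
Bracket: H₀ sin φ sin δ + cos φ cos δ sin H₀ = 1.4387×-0.34530×0.33698 + 0.93849×0.94151×0.99129 = -0.167406 + 0.875902 = 0.708496.
Q̄ = (S₀/π) × [bracket] = (1361/π) × 0.708496 = 306.9 W/m².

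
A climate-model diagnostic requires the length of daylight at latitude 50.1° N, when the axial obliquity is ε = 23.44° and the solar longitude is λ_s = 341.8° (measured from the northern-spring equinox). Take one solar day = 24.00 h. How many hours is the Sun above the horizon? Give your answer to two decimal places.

10.85 h

Solar declination: sin δ = sin ε · sin λ_s = sin 23.44° × sin 341.8° = -0.12424, so δ = -7.137°.
cos H₀ = −tan φ · tan δ = −tan(+50.1°) × tan(-7.137°) = 0.1498, so H₀ = 1.4205 rad = 81.39°.
Daylight = 2H₀/(2π) × 24.00 h = (1.4205/π) × 24.00 = 10.85 h.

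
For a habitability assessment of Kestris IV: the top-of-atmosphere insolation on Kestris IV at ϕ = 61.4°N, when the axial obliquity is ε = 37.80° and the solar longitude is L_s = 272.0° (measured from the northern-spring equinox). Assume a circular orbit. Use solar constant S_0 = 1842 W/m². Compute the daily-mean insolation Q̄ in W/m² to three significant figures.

Solar declination: sin δ = sin ε · sin L_s = sin 37.80° × sin 272.0° = -0.61253, so δ = -37.773°.
cos h₀ = −tan(+61.4°) tan(-37.773°) = 1.4213 ≥ 1 ⇒ polar night, h₀ = 0 and Q̄ = 0.

Q̄ ≈ 0.00 W/m²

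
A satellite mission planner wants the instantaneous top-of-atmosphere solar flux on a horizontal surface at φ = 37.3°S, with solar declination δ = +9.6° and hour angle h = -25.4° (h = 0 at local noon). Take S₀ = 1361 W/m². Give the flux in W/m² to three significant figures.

827 W/m²

cos θ_z = sin φ sin δ + cos φ cos δ cos h = -0.101060 + 0.708516 = 0.607456.
Flux = S₀ · cos θ_z = 1361 × 0.607456 = 826.7 W/m².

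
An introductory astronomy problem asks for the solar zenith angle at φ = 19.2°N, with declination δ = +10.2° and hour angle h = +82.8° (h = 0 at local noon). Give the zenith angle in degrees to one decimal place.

cos θ_z = sin φ sin δ + cos φ cos δ cos h = 0.058237 + 0.116491 = 0.174728.
θ_z = arccos(0.174728) = 79.9°.

θ_z = 79.9°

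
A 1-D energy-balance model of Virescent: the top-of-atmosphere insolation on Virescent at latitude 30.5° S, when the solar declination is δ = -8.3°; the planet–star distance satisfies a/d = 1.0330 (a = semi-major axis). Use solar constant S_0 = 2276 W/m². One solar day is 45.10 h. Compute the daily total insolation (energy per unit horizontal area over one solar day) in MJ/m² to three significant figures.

122 MJ/m²

cos h₀ = −tan(-30.5°) tan(-8.300°) = -0.0859, h₀ = 1.6568 rad.
Bracket: h₀ sin ϕ sin δ + cos ϕ cos δ sin h₀ = 1.6568×-0.50754×-0.14436 + 0.86163×0.98953×0.99630 = 0.121391 + 0.849454 = 0.970845.
Inverse-square distance factor (a/d)² = 1.0330² = 1.067089.
Q̄ = (S_0/π) × 1.067089 × [bracket] = (2276/π) × 1.067089 × 0.970845 = 750.54 W/m².
Daily total = Q̄ × 45.10 h × 3600 s/h = 750.54 × 45.10 × 3600 / 10⁶ = 121.9 MJ/m².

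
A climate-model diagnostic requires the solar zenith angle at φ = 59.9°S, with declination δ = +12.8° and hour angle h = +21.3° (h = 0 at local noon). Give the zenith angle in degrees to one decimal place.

cos θ_z = sin φ sin δ + cos φ cos δ cos h = -0.191673 + 0.455642 = 0.263969.
θ_z = arccos(0.263969) = 74.7°.

θ_z = 74.7°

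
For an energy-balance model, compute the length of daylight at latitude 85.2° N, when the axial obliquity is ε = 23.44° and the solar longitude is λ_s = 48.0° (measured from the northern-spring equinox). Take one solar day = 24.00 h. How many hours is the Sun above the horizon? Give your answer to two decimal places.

24.00 h

Solar declination: sin δ = sin ε · sin λ_s = sin 23.44° × sin 48.0° = 0.29561, so δ = +17.194°.
Sunrise equation: cos H₀ = −tan φ · tan δ = -3.6851 ≤ −1, so the Sun never sets (polar day) and H₀ = π.
Daylight = 2H₀/(2π) × 24.00 h = (3.1416/π) × 24.00 = 24.00 h.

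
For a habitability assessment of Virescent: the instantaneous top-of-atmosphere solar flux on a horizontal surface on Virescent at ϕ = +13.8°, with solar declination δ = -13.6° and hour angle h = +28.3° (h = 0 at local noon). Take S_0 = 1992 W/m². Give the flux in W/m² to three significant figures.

1.54e+03 W/m²

cos θ_z = sin ϕ sin δ + cos ϕ cos δ cos h = -0.056089 + 0.831087 = 0.774998.
Flux = S_0 · cos θ_z = 1992 × 0.774998 = 1544 W/m².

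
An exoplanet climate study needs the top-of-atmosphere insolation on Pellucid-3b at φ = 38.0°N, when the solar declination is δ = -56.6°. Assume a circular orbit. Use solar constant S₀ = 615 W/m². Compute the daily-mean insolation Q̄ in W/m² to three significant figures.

Q̄ ≈ 0.00 W/m²

cos H₀ = −tan(+38.0°) tan(-56.600°) = 1.1849 ≥ 1 ⇒ polar night, H₀ = 0 and Q̄ = 0.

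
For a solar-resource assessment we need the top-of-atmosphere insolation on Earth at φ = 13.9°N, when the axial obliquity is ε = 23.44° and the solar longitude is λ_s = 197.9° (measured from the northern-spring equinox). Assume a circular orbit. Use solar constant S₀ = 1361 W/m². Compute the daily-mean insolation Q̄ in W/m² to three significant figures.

Solar declination: sin δ = sin ε · sin λ_s = sin 23.44° × sin 197.9° = -0.12226, so δ = -7.023°.
cos H₀ = −tan(+13.9°) tan(-7.023°) = 0.0305, H₀ = 1.5403 rad.
Bracket: H₀ sin φ sin δ + cos φ cos δ sin H₀ = 1.5403×0.24023×-0.12226 + 0.97072×0.99250×0.99954 = -0.045239 + 0.962996 = 0.917757.
Q̄ = (S₀/π) × [bracket] = (1361/π) × 0.917757 = 397.6 W/m².

Q̄ ≈ 398 W/m²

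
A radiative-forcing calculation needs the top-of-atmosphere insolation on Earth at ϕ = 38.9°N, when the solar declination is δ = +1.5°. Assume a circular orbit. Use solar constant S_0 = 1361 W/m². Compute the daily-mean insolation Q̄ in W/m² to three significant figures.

Q̄ ≈ 348 W/m²

cos h₀ = −tan(+38.9°) tan(+1.500°) = -0.0211, h₀ = 1.5919 rad.
Bracket: h₀ sin ϕ sin δ + cos ϕ cos δ sin h₀ = 1.5919×0.62796×0.02618 + 0.77824×0.99966×0.99978 = 0.026171 + 0.777804 = 0.803975.
Q̄ = (S_0/π) × [bracket] = (1361/π) × 0.803975 = 348.3 W/m².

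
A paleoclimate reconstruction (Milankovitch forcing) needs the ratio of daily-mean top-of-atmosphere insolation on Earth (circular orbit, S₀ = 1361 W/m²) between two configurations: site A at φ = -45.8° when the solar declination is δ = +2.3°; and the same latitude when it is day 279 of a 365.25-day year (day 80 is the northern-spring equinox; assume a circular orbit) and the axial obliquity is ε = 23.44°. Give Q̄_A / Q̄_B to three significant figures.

Q̄_A / Q̄_B ≈ 0.793

— Configuration A (φ=-45.8°):
cos H₀ = −tan(-45.8°) tan(+2.300°) = 0.0413, H₀ = 1.5295 rad.
Bracket: H₀ sin φ sin δ + cos φ cos δ sin H₀ = 1.5295×-0.71691×0.04013 + 0.69717×0.99919×0.99915 = -0.044003 + 0.696013 = 0.652010.
Q̄ = (S₀/π) × [bracket] = (1361/π) × 0.652010 = 282.46 W/m².
— Configuration B (φ=-45.8°):
Solar longitude: λ_s = 360° × (279 − 80)/365.25 = 196.140°.
sin δ = sin 23.44° × sin 196.140° = -0.11058, so δ = -6.349°.
cos H₀ = −tan(-45.8°) tan(-6.349°) = -0.1144, H₀ = 1.6855 rad.
Bracket: H₀ sin φ sin δ + cos φ cos δ sin H₀ = 1.6855×-0.71691×-0.11058 + 0.69717×0.99387×0.99343 = 0.133620 + 0.688344 = 0.821964.
Q̄ = (S₀/π) × [bracket] = (1361/π) × 0.821964 = 356.09 W/m².
Ratio Q̄_A / Q̄_B = 282.46 / 356.09 = 0.7932.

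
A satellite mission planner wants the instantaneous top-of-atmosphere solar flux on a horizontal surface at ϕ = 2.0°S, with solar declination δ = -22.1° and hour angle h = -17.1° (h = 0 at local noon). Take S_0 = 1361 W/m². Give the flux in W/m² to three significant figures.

1.22e+03 W/m²

cos θ_z = sin ϕ sin δ + cos ϕ cos δ cos h = 0.013130 + 0.885030 = 0.898160.
Flux = S_0 · cos θ_z = 1361 × 0.898160 = 1222 W/m².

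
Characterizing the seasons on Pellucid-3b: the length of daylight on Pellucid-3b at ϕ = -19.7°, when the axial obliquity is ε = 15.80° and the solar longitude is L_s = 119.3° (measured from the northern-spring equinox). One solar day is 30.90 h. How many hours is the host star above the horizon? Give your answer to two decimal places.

Solar declination: sin δ = sin ε · sin L_s = sin 15.80° × sin 119.3° = 0.23745, so δ = +13.736°.
cos h₀ = −tan ϕ · tan δ = −tan(-19.7°) × tan(+13.736°) = 0.0875, so h₀ = 1.4832 rad = 84.98°.
Daylight = 2h₀/(2π) × 30.90 h = (1.4832/π) × 30.90 = 14.59 h.

14.59 h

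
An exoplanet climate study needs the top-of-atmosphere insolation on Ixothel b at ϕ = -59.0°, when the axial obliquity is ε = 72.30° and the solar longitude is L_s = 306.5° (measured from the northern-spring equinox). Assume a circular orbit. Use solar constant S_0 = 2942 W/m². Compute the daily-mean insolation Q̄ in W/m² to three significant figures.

Q̄ ≈ 1.93e+03 W/m²

Solar declination: sin δ = sin ε · sin L_s = sin 72.30° × sin 306.5° = -0.76580, so δ = -49.979°.
cos h₀ = −tan(-59.0°) tan(-49.979°) = -1.9819 ≤ −1 ⇒ polar day, h₀ = π.
Bracket: h₀ sin ϕ sin δ + cos ϕ cos δ sin h₀ = 3.1416×-0.85717×-0.76580 + 0.51504×0.64307×0.00000 = 2.062212 + 0.000000 = 2.062212.
Q̄ = (S_0/π) × [bracket] = (2942/π) × 2.062212 = 1931 W/m².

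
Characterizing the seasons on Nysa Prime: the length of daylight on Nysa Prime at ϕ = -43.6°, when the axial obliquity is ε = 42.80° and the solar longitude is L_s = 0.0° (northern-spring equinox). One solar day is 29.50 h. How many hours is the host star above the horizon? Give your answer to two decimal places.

14.75 h

Solar declination: sin δ = sin ε · sin L_s = sin 42.80° × sin 0.0° = 0.00000, so δ = +0.000°.
cos h₀ = −tan ϕ · tan δ = −tan(-43.6°) × tan(+0.000°) = 0.0000, so h₀ = 1.5708 rad = 90.00°.
Daylight = 2h₀/(2π) × 29.50 h = (1.5708/π) × 29.50 = 14.75 h.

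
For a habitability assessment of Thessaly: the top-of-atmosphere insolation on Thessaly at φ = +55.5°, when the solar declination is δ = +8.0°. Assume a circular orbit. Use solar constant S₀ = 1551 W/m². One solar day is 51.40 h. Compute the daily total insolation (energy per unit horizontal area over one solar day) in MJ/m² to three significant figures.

cos H₀ = −tan(+55.5°) tan(+8.000°) = -0.2045, H₀ = 1.7767 rad.
Bracket: H₀ sin φ sin δ + cos φ cos δ sin H₀ = 1.7767×0.82413×0.13917 + 0.56641×0.99027×0.97887 = 0.203777 + 0.549047 = 0.752824.
Q̄ = (S₀/π) × [bracket] = (1551/π) × 0.752824 = 371.67 W/m².
Daily total = Q̄ × 51.40 h × 3600 s/h = 371.67 × 51.40 × 3600 / 10⁶ = 68.77 MJ/m².

68.8 MJ/m²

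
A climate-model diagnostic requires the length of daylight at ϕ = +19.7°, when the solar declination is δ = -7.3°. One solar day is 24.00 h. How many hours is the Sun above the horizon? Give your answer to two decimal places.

cos h₀ = −tan ϕ · tan δ = −tan(+19.7°) × tan(-7.300°) = 0.0459, so h₀ = 1.5249 rad = 87.37°.
Daylight = 2h₀/(2π) × 24.00 h = (1.5249/π) × 24.00 = 11.65 h.

11.65 h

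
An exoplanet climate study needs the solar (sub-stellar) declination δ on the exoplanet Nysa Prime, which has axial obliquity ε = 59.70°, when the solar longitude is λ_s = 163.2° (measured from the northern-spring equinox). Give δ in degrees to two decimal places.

δ = +14.45°

sin δ = sin ε · sin λ_s = sin 59.70° × sin 163.2° = 0.249549.
δ = arcsin(0.249549) = +14.45°.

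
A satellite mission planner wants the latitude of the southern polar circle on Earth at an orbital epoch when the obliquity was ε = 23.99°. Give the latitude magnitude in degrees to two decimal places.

66.01°

The polar circle is the lowest latitude that experiences at least one full rotation of continuous darkness at the northern-summer solstice; it lies at |ϕ| = 90° − ε = 90° − 23.99° = 66.01°.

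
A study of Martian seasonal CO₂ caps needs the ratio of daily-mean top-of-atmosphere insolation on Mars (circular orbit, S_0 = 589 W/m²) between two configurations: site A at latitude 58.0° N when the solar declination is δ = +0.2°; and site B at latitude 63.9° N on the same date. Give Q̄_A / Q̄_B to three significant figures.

Q̄_A / Q̄_B ≈ 1.20

— Configuration A (ϕ=+58.0°):
cos h₀ = −tan(+58.0°) tan(+0.200°) = -0.0056, h₀ = 1.5764 rad.
Bracket: h₀ sin ϕ sin δ + cos ϕ cos δ sin h₀ = 1.5764×0.84805×0.00349 + 0.52992×0.99999×0.99998 = 0.004666 + 0.529904 = 0.534570.
Q̄ = (S_0/π) × [bracket] = (589/π) × 0.534570 = 100.22 W/m².
— Configuration B (ϕ=+63.9°):
cos h₀ = −tan(+63.9°) tan(+0.200°) = -0.0071, h₀ = 1.5779 rad.
Bracket: h₀ sin ϕ sin δ + cos ϕ cos δ sin h₀ = 1.5779×0.89803×0.00349 + 0.43994×0.99999×0.99997 = 0.004945 + 0.439922 = 0.444867.
Q̄ = (S_0/π) × [bracket] = (589/π) × 0.444867 = 83.406 W/m².
Ratio Q̄_A / Q̄_B = 100.22 / 83.406 = 1.202.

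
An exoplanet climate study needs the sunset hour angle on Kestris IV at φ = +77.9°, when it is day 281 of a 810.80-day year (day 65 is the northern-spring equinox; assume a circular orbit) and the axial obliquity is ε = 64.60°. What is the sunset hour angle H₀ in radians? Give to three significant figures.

H₀ = 3.14 rad

Solar longitude: λ_s = 360° × (281 − 65)/810.80 = 95.905°.
sin δ = sin 64.60° × sin 95.905° = 0.89854, so δ = +63.967°.
Sunrise equation: cos H₀ = −tan φ · tan δ = -9.5499 ≤ −1, so the host star never sets (polar day) and H₀ = π.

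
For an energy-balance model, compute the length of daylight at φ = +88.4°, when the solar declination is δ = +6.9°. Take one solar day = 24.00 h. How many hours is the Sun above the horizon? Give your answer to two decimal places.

24.00 h

Sunrise equation: cos H₀ = −tan φ · tan δ = -4.3323 ≤ −1, so the Sun never sets (polar day) and H₀ = π.
Daylight = 2H₀/(2π) × 24.00 h = (3.1416/π) × 24.00 = 24.00 h.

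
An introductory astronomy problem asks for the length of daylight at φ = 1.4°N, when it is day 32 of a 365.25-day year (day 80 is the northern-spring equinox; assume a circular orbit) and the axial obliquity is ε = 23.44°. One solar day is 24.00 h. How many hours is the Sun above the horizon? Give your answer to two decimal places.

Solar longitude: λ_s = 360° × (32 − 80)/365.25 = -47.310°, i.e. -47.310° + 360° = 312.690°.
sin δ = sin 23.44° × sin 312.690° = -0.29239, so δ = -17.001°.
cos H₀ = −tan φ · tan δ = −tan(+1.4°) × tan(-17.001°) = 0.0075, so H₀ = 1.5633 rad = 89.57°.
Daylight = 2H₀/(2π) × 24.00 h = (1.5633/π) × 24.00 = 11.94 h.

11.94 h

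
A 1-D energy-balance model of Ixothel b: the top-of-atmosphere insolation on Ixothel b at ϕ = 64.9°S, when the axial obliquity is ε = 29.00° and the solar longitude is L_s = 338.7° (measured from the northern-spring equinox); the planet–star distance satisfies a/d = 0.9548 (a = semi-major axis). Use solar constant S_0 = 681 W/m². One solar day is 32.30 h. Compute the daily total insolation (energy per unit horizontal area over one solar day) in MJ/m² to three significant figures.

16.1 MJ/m²

Solar declination: sin δ = sin ε · sin L_s = sin 29.00° × sin 338.7° = -0.17611, so δ = -10.143°.
cos h₀ = −tan(-64.9°) tan(-10.143°) = -0.3819, h₀ = 1.9627 rad.
Bracket: h₀ sin ϕ sin δ + cos ϕ cos δ sin h₀ = 1.9627×-0.90557×-0.17611 + 0.42420×0.98437×0.92420 = 0.313011 + 0.385918 = 0.698929.
Inverse-square distance factor (a/d)² = 0.9548² = 0.911643.
Q̄ = (S_0/π) × 0.911643 × [bracket] = (681/π) × 0.911643 × 0.698929 = 138.12 W/m².
Daily total = Q̄ × 32.30 h × 3600 s/h = 138.12 × 32.30 × 3600 / 10⁶ = 16.06 MJ/m².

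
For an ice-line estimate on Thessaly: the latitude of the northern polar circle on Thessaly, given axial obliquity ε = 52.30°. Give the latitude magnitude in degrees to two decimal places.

The polar circle is the lowest latitude that experiences at least one full rotation of continuous daylight at the northern-summer solstice; it lies at |φ| = 90° − ε = 90° − 52.30° = 37.70°.

37.70°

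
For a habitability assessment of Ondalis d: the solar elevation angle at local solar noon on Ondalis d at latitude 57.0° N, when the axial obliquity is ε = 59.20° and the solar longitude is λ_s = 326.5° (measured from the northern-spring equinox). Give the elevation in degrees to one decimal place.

4.7°

Solar declination: sin δ = sin ε · sin λ_s = sin 59.20° × sin 326.5° = -0.47409, so δ = -28.300°.
At local noon the hour angle is zero, so the zenith angle equals |φ − δ| = |+57.0° − (-28.300°)| = 85.300°.
Elevation = 90° − 85.300° = 4.7°.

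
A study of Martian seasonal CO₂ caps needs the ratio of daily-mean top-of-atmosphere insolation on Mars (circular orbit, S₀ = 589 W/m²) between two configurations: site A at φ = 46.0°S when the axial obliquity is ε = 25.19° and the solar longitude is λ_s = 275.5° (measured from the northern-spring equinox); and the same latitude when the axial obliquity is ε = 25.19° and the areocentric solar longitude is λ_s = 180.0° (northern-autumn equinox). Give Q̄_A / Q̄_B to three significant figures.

— Configuration A (φ=-46.0°):
Solar declination: sin δ = sin ε · sin λ_s = sin 25.19° × sin 275.5° = -0.42366, so δ = -25.066°.
cos H₀ = −tan(-46.0°) tan(-25.066°) = -0.4843, H₀ = 2.0764 rad.
Bracket: H₀ sin φ sin δ + cos φ cos δ sin H₀ = 2.0764×-0.71934×-0.42366 + 0.69466×0.90582×0.87489 = 0.632794 + 0.550513 = 1.183307.
Q̄ = (S₀/π) × [bracket] = (589/π) × 1.183307 = 221.85 W/m².
— Configuration B (φ=-46.0°):
sin δ = sin 25.19° × sin 180.0° = 0.00000, so δ = +0.000°.
cos H₀ = −tan(-46.0°) tan(+0.000°) = 0.0000, H₀ = 1.5708 rad.
Bracket: H₀ sin φ sin δ + cos φ cos δ sin H₀ = 1.5708×-0.71934×0.00000 + 0.69466×1.00000×1.00000 = -0.000000 + 0.694660 = 0.694660.
Q̄ = (S₀/π) × [bracket] = (589/π) × 0.694660 = 130.24 W/m².
Ratio Q̄_A / Q̄_B = 221.85 / 130.24 = 1.703.

Q̄_A / Q̄_B ≈ 1.70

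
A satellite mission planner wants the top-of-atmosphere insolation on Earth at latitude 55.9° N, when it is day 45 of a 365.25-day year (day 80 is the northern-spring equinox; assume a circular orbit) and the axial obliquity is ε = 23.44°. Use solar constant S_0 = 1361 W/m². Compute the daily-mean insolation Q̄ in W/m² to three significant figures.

Q̄ ≈ 124 W/m²

Solar longitude: L_s = 360° × (45 − 80)/365.25 = -34.497°, i.e. -34.497° + 360° = 325.503°.
sin δ = sin 23.44° × sin 325.503° = -0.22529, so δ = -13.020°.
cos h₀ = −tan(+55.9°) tan(-13.020°) = 0.3415, h₀ = 1.2222 rad.
Bracket: h₀ sin ϕ sin δ + cos ϕ cos δ sin h₀ = 1.2222×0.82806×-0.22529 + 0.56064×0.97429×0.93987 = -0.228006 + 0.513381 = 0.285375.
Q̄ = (S_0/π) × [bracket] = (1361/π) × 0.285375 = 123.6 W/m².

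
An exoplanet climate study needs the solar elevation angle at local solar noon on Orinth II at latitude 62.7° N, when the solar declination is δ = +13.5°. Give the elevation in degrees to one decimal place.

40.8°

At local noon the hour angle is zero, so the zenith angle equals |φ − δ| = |+62.7° − (+13.500°)| = 49.200°.
Elevation = 90° − 49.200° = 40.8°.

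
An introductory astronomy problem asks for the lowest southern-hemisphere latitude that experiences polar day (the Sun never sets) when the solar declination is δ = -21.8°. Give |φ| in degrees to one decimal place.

Polar day requires cos H₀ = −tan φ tan δ ≤ −1, i.e. tan φ tan δ ≥ 1.
The boundary is |tan φ| · |tan δ| = 1, so |φ| = 90° − |δ| = 90° − 21.8° = 68.2° in the southern hemisphere.

|φ| = 68.2°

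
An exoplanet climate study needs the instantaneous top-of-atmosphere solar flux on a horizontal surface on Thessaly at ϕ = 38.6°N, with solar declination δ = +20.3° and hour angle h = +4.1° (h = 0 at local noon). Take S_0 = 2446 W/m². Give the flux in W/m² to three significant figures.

2.32e+03 W/m²

cos θ_z = sin ϕ sin δ + cos ϕ cos δ cos h = 0.216446 + 0.731104 = 0.947550.
Flux = S_0 · cos θ_z = 2446 × 0.947550 = 2318 W/m².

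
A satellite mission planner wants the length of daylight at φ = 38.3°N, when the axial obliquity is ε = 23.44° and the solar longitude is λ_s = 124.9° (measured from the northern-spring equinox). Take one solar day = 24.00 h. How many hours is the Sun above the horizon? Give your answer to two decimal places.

14.11 h

Solar declination: sin δ = sin ε · sin λ_s = sin 23.44° × sin 124.9° = 0.32625, so δ = +19.041°.
cos H₀ = −tan φ · tan δ = −tan(+38.3°) × tan(+19.041°) = -0.2726, so H₀ = 1.8469 rad = 105.82°.
Daylight = 2H₀/(2π) × 24.00 h = (1.8469/π) × 24.00 = 14.11 h.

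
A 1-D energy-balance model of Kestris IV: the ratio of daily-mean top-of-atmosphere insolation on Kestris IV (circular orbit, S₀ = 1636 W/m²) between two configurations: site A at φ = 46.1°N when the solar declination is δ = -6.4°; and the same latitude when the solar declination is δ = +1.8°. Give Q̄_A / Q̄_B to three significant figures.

Q̄_A / Q̄_B ≈ 0.779

— Configuration A (φ=+46.1°):
cos H₀ = −tan(+46.1°) tan(-6.400°) = 0.1166, H₀ = 1.4540 rad.
Bracket: H₀ sin φ sin δ + cos φ cos δ sin H₀ = 1.4540×0.72055×-0.11147 + 0.69340×0.99377×0.99318 = -0.116785 + 0.684381 = 0.567596.
Q̄ = (S₀/π) × [bracket] = (1636/π) × 0.567596 = 295.58 W/m².
— Configuration B (φ=+46.1°):
cos H₀ = −tan(+46.1°) tan(+1.800°) = -0.0327, H₀ = 1.6035 rad.
Bracket: H₀ sin φ sin δ + cos φ cos δ sin H₀ = 1.6035×0.72055×0.03141 + 0.69340×0.99951×0.99947 = 0.036291 + 0.692693 = 0.728984.
Q̄ = (S₀/π) × [bracket] = (1636/π) × 0.728984 = 379.62 W/m².
Ratio Q̄_A / Q̄_B = 295.58 / 379.62 = 0.7786.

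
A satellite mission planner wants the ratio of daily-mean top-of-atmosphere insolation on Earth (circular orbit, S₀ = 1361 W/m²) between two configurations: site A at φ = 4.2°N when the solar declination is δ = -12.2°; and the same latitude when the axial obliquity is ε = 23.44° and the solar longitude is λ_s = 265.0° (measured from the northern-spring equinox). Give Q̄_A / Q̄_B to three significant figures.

— Configuration A (φ=+4.2°):
cos H₀ = −tan(+4.2°) tan(-12.200°) = 0.0159, H₀ = 1.5549 rad.
Bracket: H₀ sin φ sin δ + cos φ cos δ sin H₀ = 1.5549×0.07324×-0.21132 + 0.99731×0.97742×0.99987 = -0.024065 + 0.974664 = 0.950599.
Q̄ = (S₀/π) × [bracket] = (1361/π) × 0.950599 = 411.82 W/m².
— Configuration B (φ=+4.2°):
Solar declination: sin δ = sin ε · sin λ_s = sin 23.44° × sin 265.0° = -0.39627, so δ = -23.346°.
cos H₀ = −tan(+4.2°) tan(-23.346°) = 0.0317, H₀ = 1.5391 rad.
Bracket: H₀ sin φ sin δ + cos φ cos δ sin H₀ = 1.5391×0.07324×-0.39627 + 0.99731×0.91813×0.99950 = -0.044669 + 0.915202 = 0.870533.
Q̄ = (S₀/π) × [bracket] = (1361/π) × 0.870533 = 377.13 W/m².
Ratio Q̄_A / Q̄_B = 411.82 / 377.13 = 1.092.

Q̄_A / Q̄_B ≈ 1.09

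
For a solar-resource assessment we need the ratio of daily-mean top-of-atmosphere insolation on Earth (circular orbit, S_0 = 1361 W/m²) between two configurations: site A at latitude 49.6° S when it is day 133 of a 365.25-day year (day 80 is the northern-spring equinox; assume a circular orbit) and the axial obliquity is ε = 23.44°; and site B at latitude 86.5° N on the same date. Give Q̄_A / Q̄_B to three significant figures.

Q̄_A / Q̄_B ≈ 0.290

— Configuration A (ϕ=-49.6°):
Solar longitude: L_s = 360° × (133 − 80)/365.25 = 52.238°.
sin δ = sin 23.44° × sin 52.238° = 0.31448, so δ = +18.329°.
cos h₀ = −tan(-49.6°) tan(+18.329°) = 0.3893, h₀ = 1.1710 rad.
Bracket: h₀ sin ϕ sin δ + cos ϕ cos δ sin h₀ = 1.1710×-0.76154×0.31448 + 0.64812×0.94927×0.92113 = -0.280442 + 0.566717 = 0.286275.
Q̄ = (S_0/π) × [bracket] = (1361/π) × 0.286275 = 124.02 W/m².
— Configuration B (ϕ=+86.5°):
cos h₀ = −tan(+86.5°) tan(+18.329°) = -5.4165 ≤ −1 ⇒ polar day, h₀ = π.
Bracket: h₀ sin ϕ sin δ + cos ϕ cos δ sin h₀ = 3.1416×0.99813×0.31448 + 0.06105×0.94927×0.00000 = 0.986123 + 0.000000 = 0.986123.
Q̄ = (S_0/π) × [bracket] = (1361/π) × 0.986123 = 427.21 W/m².
Ratio Q̄_A / Q̄_B = 124.02 / 427.21 = 0.2903.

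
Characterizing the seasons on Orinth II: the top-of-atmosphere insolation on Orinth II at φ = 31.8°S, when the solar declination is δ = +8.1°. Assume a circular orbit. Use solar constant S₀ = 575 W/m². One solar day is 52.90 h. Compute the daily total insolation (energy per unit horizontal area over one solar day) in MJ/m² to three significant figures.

25.4 MJ/m²

cos H₀ = −tan(-31.8°) tan(+8.100°) = 0.0882, H₀ = 1.4824 rad.
Bracket: H₀ sin φ sin δ + cos φ cos δ sin H₀ = 1.4824×-0.52696×0.14090 + 0.84989×0.99002×0.99610 = -0.110066 + 0.838127 = 0.728061.
Q̄ = (S₀/π) × [bracket] = (575/π) × 0.728061 = 133.26 W/m².
Daily total = Q̄ × 52.90 h × 3600 s/h = 133.26 × 52.90 × 3600 / 10⁶ = 25.38 MJ/m².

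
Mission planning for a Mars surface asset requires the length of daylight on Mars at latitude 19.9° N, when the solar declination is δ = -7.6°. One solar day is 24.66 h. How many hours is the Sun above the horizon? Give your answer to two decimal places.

11.95 h

cos H₀ = −tan φ · tan δ = −tan(+19.9°) × tan(-7.600°) = 0.0483, so H₀ = 1.5225 rad = 87.23°.
Daylight = 2H₀/(2π) × 24.66 h = (1.5225/π) × 24.66 = 11.95 h.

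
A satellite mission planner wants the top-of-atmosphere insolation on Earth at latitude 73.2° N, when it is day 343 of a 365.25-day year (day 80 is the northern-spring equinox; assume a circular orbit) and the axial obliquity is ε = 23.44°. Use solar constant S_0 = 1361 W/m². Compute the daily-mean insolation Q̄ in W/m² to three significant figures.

Solar longitude: L_s = 360° × (343 − 80)/365.25 = 259.220°.
sin δ = sin 23.44° × sin 259.220° = -0.39077, so δ = -23.002°.
cos h₀ = −tan(+73.2°) tan(-23.002°) = 1.4061 ≥ 1 ⇒ polar night, h₀ = 0 and Q̄ = 0.

Q̄ ≈ 0.00 W/m²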